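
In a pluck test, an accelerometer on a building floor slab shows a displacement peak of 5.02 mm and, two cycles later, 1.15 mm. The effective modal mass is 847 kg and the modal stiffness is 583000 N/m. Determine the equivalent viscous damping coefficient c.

Logarithmic decrement δ = (1/n)·ln(x₀/x_n) = (1/2)·ln(5.02/1.15) = (1/2)·ln(4.365) = 0.7368.
ζ = δ/√(4π² + δ²) = 0.7368/√(39.48 + 0.543) = 0.7368/6.326 = 0.1165.
c = ζ · 2√(km) = 0.1165 × 2√(583000 × 847) = 0.1165 × 44440 = 5176 N·s/m.

5180 N·s/m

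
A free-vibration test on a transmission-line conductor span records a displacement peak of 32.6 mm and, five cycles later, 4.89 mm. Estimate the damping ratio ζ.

0.0603

Logarithmic decrement δ = (1/n)·ln(x₀/x_n) = (1/5)·ln(32.6/4.89) = (1/5)·ln(6.667) = 0.3794.
ζ = δ/√(4π² + δ²) = 0.3794/√(39.48 + 0.144) = 0.3794/6.295 = 0.06028.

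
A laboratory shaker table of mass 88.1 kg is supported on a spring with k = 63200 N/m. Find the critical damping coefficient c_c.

4720 N·s/m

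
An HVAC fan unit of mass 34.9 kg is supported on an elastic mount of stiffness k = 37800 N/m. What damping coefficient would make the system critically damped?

2300 N·s/m

c_c = 2√(k·m) = 2√(37800 × 34.9) = 2 × 1149 = 2297 N·s/m.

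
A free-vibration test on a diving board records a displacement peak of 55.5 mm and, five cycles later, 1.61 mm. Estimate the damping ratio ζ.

Logarithmic decrement δ = (1/n)·ln(x₀/x_n) = (1/5)·ln(55.5/1.61) = (1/5)·ln(34.47) = 0.7080.
ζ = δ/√(4π² + δ²) = 0.7080/√(39.48 + 0.501) = 0.7080/6.323 = 0.1120.

0.112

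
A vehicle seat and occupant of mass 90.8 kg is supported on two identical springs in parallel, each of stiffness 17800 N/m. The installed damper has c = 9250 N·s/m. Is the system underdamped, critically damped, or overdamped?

Parallel springs add: k_eq = 2 × 17800 = 35600 N/m.
c_c = 2√(k_eq·m) = 3596 N·s/m; ζ = c/c_c = 9250/3596 = 2.57.
Since ζ > 1 the system is overdamped.

overdamped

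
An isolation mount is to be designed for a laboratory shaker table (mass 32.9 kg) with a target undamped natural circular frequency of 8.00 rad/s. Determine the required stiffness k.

k = m·ω_n² = 32.9 × 8.000² = 32.9 × 64.00 = 2106 N/m.

2110 N/m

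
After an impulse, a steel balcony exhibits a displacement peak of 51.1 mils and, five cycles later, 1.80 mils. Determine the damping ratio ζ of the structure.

0.106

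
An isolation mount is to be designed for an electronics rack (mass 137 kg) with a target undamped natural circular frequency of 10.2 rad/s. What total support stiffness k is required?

14300 N/m

k = m·ω_n² = 137 × 10.20² = 137 × 104.0 = 14250 N/m.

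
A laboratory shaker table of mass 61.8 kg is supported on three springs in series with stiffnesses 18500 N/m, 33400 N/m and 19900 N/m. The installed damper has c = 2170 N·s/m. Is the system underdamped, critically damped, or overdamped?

Series springs: 1/k_eq = 1/18500 + 1/33400 + 1/19900 = 0.0001342, so k_eq = 7449 N/m.
c_c = 2√(k_eq·m) = 1357 N·s/m; ζ = c/c_c = 2170/1357 = 1.60.
Since ζ > 1 the system is overdamped.

overdamped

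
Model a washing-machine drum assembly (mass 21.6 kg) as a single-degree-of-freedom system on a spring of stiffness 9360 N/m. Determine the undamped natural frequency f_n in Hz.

ω_n = √(k/m) = √(9360/21.6) = √433.3 = 20.82 rad/s.
f_n = ω_n/(2π) = 20.82/6.283 = 3.313 Hz.

3.31 Hz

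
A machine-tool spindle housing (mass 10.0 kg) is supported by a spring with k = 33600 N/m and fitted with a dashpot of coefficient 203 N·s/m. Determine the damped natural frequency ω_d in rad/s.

ω_n = √(k/m) = √(33600/10.0) = 57.97 rad/s.
Critical damping c_c = 2√(k·m) = 2√(33600 × 10.0) = 1159 N·s/m, so ζ = c/c_c = 203/1159 = 0.1751.
ω_d = ω_n√(1 − ζ²) = 57.97 × √(1 − 0.0307) = 57.07 rad/s.

57.1 rad/s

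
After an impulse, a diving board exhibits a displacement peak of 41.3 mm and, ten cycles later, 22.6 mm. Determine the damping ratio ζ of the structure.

Logarithmic decrement δ = (1/n)·ln(x₀/x_n) = (1/10)·ln(41.3/22.6) = (1/10)·ln(1.827) = 0.06029.
ζ = δ/√(4π² + δ²) = 0.06029/√(39.48 + 0.00364) = 0.06029/6.283 = 0.009595.

0.00960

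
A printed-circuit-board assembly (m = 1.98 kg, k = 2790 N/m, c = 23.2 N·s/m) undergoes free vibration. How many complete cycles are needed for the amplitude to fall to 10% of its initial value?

3 cycles

ζ = c/(2√(km)) = 23.2/(2√(2790 × 1.98)) = 23.2/148.6 = 0.1561.
Logarithmic decrement δ = 2πζ/√(1 − ζ²) = 2π × 0.1561/√(1 − 0.0244) = 0.9928.
x_n/x₀ = e^(−nδ) ≤ 0.1; take ln: n ≥ ln(1/0.1)/δ = 2.303/0.9928 = 2.319.
So 3 complete cycles are required.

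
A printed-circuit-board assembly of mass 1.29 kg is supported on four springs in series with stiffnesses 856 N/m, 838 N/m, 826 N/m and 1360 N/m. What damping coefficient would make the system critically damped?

34.6 N·s/m

Series springs: 1/k_eq = 1/856 + 1/838 + 1/826 + 1/1360 = 0.004307, so k_eq = 232.2 N/m.
c_c = 2√(k_eq·m) = 2√(232.2 × 1.29) = 2 × 17.31 = 34.61 N·s/m.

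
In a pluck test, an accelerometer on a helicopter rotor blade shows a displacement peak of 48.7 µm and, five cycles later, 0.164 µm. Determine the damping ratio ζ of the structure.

0.178

Logarithmic decrement δ = (1/n)·ln(x₀/x_n) = (1/5)·ln(48.7/0.164) = (1/5)·ln(297.0) = 1.139.
ζ = δ/√(4π² + δ²) = 1.139/√(39.48 + 1.30) = 1.139/6.386 = 0.1783.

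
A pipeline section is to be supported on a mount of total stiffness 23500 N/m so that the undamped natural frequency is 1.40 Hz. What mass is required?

304 kg

ω_n = 2πf_n = 2π × 1.40 = 8.796 rad/s.
m = k/ω_n² = 23500/8.796² = 23500/77.38 = 303.7 kg.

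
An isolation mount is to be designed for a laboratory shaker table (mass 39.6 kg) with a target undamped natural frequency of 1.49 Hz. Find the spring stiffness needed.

3470 N/m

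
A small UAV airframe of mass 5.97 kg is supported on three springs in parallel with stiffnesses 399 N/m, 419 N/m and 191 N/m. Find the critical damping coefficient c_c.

155 N·s/m

Parallel springs add: k_eq = 399 + 419 + 191 = 1009 N/m.
c_c = 2√(k_eq·m) = 2√(1009 × 5.97) = 2 × 77.61 = 155.2 N·s/m.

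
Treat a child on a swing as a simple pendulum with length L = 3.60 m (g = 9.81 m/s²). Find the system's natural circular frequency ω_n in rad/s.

1.65 rad/s

For a simple pendulum ω_n = √(g/L) = √(9.81/3.60) = √2.725 = 1.651 rad/s.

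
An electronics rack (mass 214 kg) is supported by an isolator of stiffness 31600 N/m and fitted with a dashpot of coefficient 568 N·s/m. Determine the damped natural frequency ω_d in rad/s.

12.1 rad/s

ω_n = √(k/m) = √(31600/214) = 12.15 rad/s.
Critical damping c_c = 2√(k·m) = 2√(31600 × 214) = 5201 N·s/m, so ζ = c/c_c = 568/5201 = 0.1092.
ω_d = ω_n√(1 − ζ²) = 12.15 × √(1 − 0.0119) = 12.08 rad/s.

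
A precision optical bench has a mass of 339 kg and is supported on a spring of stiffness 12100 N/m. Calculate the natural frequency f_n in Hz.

ω_n = √(k/m) = √(12100/339) = √35.69 = 5.974 rad/s.
f_n = ω_n/(2π) = 5.974/6.283 = 0.9509 Hz.

0.951 Hz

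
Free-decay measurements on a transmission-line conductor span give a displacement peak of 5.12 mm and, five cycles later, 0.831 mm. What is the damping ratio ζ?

0.0578

Logarithmic decrement δ = (1/n)·ln(x₀/x_n) = (1/5)·ln(5.12/0.831) = (1/5)·ln(6.161) = 0.3637.
ζ = δ/√(4π² + δ²) = 0.3637/√(39.48 + 0.132) = 0.3637/6.294 = 0.05778.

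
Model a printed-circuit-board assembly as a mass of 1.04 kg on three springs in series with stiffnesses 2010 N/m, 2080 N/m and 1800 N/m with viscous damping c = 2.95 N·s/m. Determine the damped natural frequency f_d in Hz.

3.98 Hz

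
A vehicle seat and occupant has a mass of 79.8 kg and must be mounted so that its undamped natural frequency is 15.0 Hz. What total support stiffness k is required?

709000 N/m

ω_n = 2πf_n = 2π × 15.0 = 94.25 rad/s.
k = m·ω_n² = 79.8 × 94.25² = 79.8 × 8883 = 708800 N/m.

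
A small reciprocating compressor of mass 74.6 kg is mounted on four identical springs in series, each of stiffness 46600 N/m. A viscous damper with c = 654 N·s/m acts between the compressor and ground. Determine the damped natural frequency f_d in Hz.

1.86 Hz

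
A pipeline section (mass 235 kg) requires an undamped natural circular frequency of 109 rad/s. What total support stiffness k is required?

2790000 N/m

k = m·ω_n² = 235 × 109.0² = 235 × 11880 = 2792000 N/m.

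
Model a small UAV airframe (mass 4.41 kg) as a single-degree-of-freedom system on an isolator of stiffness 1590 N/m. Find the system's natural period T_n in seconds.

0.331 s

ω_n = √(k/m) = √(1590/4.41) = √360.5 = 18.99 rad/s.
T_n = 2π/ω_n = 6.283/18.99 = 0.3309 s.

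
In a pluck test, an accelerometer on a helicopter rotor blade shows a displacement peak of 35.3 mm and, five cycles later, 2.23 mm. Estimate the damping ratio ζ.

0.0876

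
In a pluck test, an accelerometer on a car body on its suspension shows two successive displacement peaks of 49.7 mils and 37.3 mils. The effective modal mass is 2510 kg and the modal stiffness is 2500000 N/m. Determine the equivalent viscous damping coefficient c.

7230 N·s/m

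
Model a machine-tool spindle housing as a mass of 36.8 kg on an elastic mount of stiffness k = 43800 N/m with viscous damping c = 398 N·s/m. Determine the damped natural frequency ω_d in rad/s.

34.1 rad/s

ω_n = √(k/m) = √(43800/36.8) = 34.50 rad/s.
Critical damping c_c = 2√(k·m) = 2√(43800 × 36.8) = 2539 N·s/m, so ζ = c/c_c = 398/2539 = 0.1567.
ω_d = ω_n√(1 − ζ²) = 34.50 × √(1 − 0.0246) = 34.07 rad/s.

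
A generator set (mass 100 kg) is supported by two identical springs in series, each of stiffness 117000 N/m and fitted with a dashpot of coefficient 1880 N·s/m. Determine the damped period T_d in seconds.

0.282 s

Series springs: 1/k_eq = 2/117000, so k_eq = 117000/2 = 58500 N/m.
ω_n = √(k_eq/m) = √(58500/100) = 24.19 rad/s.
Critical damping c_c = 2√(k_eq·m) = 2√(58500 × 100) = 4837 N·s/m, so ζ = c/c_c = 1880/4837 = 0.3886.
ω_d = ω_n√(1 − ζ²) = 24.19 × √(1 − 0.151) = 22.29 rad/s.
T_d = 2π/ω_d = 0.2819 s.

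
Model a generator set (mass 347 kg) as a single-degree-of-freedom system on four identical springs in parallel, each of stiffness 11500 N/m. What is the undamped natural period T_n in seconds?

0.546 s

Parallel springs add: k_eq = 4 × 11500 = 46000 N/m.
ω_n = √(k_eq/m) = √(46000/347) = √132.6 = 11.51 rad/s.
T_n = 2π/ω_n = 6.283/11.51 = 0.5457 s.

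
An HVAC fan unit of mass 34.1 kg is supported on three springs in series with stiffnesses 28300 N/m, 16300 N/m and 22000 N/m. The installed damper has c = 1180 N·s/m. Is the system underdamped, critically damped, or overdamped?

overdamped

Series springs: 1/k_eq = 1/28300 + 1/16300 + 1/22000 = 0.0001421, so k_eq = 7035 N/m.
c_c = 2√(k_eq·m) = 979.6 N·s/m; ζ = c/c_c = 1180/979.6 = 1.20.
Since ζ > 1 the system is overdamped.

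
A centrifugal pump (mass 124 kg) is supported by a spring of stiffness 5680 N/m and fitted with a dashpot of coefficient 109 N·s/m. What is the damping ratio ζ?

ω_n = √(k/m) = √(5680/124) = 6.768 rad/s.
Critical damping c_c = 2√(k·m) = 2√(5680 × 124) = 1678 N·s/m, so ζ = c/c_c = 109/1678 = 0.06494.

0.0649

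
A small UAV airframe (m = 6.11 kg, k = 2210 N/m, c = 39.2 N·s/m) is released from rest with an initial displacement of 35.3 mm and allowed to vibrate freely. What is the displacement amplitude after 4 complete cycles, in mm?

0.479 mm

ζ = c/(2√(km)) = 39.2/(2√(2210 × 6.11)) = 39.2/232.4 = 0.1687.
Logarithmic decrement δ = 2πζ/√(1 − ζ²) = 2π × 0.1687/√(1 − 0.0284) = 1.075.
After n cycles, x_n/x₀ = e^(−nδ), so x_4 = 35.3 × e^(−4 × 1.075) = 35.3 × 0.01356 = 0.4786 mm.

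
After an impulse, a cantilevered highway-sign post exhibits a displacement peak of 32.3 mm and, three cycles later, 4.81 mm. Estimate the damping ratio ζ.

Logarithmic decrement δ = (1/n)·ln(x₀/x_n) = (1/3)·ln(32.3/4.81) = (1/3)·ln(6.715) = 0.6348.
ζ = δ/√(4π² + δ²) = 0.6348/√(39.48 + 0.403) = 0.6348/6.315 = 0.1005.

0.101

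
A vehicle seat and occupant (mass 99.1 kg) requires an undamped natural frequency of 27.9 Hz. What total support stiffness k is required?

ω_n = 2πf_n = 2π × 27.9 = 175.3 rad/s.
k = m·ω_n² = 99.1 × 175.3² = 99.1 × 30730 = 3045000 N/m.

3050000 N/m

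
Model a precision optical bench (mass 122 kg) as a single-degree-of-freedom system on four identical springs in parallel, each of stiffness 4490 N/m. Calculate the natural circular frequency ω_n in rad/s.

12.1 rad/s

Parallel springs add: k_eq = 4 × 4490 = 17960 N/m.
ω_n = √(k_eq/m) = √(17960/122) = √147.2 = 12.13 rad/s.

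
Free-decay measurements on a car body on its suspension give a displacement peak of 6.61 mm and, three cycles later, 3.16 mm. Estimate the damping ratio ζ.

0.0391

Logarithmic decrement δ = (1/n)·ln(x₀/x_n) = (1/3)·ln(6.61/3.16) = (1/3)·ln(2.092) = 0.2460.
ζ = δ/√(4π² + δ²) = 0.2460/√(39.48 + 0.0605) = 0.2460/6.288 = 0.03912.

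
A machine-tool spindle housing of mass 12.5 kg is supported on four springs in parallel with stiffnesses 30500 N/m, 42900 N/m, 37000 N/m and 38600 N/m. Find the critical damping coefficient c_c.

Parallel springs add: k_eq = 30500 + 42900 + 37000 + 38600 = 149000 N/m.
c_c = 2√(k_eq·m) = 2√(149000 × 12.5) = 2 × 1365 = 2729 N·s/m.

2730 N·s/m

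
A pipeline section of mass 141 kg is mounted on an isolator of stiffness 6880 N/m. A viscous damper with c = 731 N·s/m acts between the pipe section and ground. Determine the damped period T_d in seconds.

0.969 s

ω_n = √(k/m) = √(6880/141) = 6.985 rad/s.
Critical damping c_c = 2√(k·m) = 2√(6880 × 141) = 1970 N·s/m, so ζ = c/c_c = 731/1970 = 0.3711.
ω_d = ω_n√(1 − ζ²) = 6.985 × √(1 − 0.138) = 6.487 rad/s.
T_d = 2π/ω_d = 0.9687 s.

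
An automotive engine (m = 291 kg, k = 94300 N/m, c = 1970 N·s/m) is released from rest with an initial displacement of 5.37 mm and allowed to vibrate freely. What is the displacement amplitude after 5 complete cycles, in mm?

0.0131 mm

ζ = c/(2√(km)) = 1970/(2√(94300 × 291)) = 1970/10480 = 0.1880.
Logarithmic decrement δ = 2πζ/√(1 − ζ²) = 2π × 0.1880/√(1 − 0.0354) = 1.203.
After n cycles, x_n/x₀ = e^(−nδ), so x_5 = 5.37 × e^(−5 × 1.203) = 5.37 × 0.002443 = 0.01312 mm.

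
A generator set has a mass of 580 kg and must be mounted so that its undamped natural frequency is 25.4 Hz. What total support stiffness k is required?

ω_n = 2πf_n = 2π × 25.4 = 159.6 rad/s.
k = m·ω_n² = 580 × 159.6² = 580 × 25470 = 14770000 N/m.

14800000 N/m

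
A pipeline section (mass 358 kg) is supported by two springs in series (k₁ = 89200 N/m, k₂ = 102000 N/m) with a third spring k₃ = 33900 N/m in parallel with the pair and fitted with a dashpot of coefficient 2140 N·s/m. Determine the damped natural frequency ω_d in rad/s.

14.8 rad/s

Series pair: k_s = k₁k₂/(k₁+k₂) = (89200)(102000)/(89200 + 102000) = 47590 N/m. In parallel with k₃: k_eq = 47590 + 33900 = 81490 N/m.
ω_n = √(k_eq/m) = √(81490/358) = 15.09 rad/s.
Critical damping c_c = 2√(k_eq·m) = 2√(81490 × 358) = 10800 N·s/m, so ζ = c/c_c = 2140/10800 = 0.1981.
ω_d = ω_n√(1 − ζ²) = 15.09 × √(1 − 0.0392) = 14.79 rad/s.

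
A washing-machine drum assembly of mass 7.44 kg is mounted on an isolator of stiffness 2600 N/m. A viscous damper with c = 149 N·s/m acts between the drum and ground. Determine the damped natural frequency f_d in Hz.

ω_n = √(k/m) = √(2600/7.44) = 18.69 rad/s.
Critical damping c_c = 2√(k·m) = 2√(2600 × 7.44) = 278.2 N·s/m, so ζ = c/c_c = 149/278.2 = 0.5357.
ω_d = ω_n√(1 − ζ²) = 18.69 × √(1 − 0.287) = 15.79 rad/s.
f_d = ω_d/(2π) = 2.512 Hz.

2.51 Hz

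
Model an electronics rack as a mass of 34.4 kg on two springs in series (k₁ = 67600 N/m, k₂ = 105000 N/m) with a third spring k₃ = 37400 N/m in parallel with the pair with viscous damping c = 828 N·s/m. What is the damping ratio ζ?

0.252

Series pair: k_s = k₁k₂/(k₁+k₂) = (67600)(105000)/(67600 + 105000) = 41120 N/m. In parallel with k₃: k_eq = 41120 + 37400 = 78520 N/m.
ω_n = √(k_eq/m) = √(78520/34.4) = 47.78 rad/s.
Critical damping c_c = 2√(k_eq·m) = 2√(78520 × 34.4) = 3287 N·s/m, so ζ = c/c_c = 828/3287 = 0.2519.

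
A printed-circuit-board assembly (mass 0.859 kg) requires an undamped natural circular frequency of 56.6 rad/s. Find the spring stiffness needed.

2750 N/m

k = m·ω_n² = 0.859 × 56.60² = 0.859 × 3204 = 2752 N/m.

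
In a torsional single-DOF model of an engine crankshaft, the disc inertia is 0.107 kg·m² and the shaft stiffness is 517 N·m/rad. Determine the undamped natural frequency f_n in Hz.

ω_n = √(k_t/J) = √(517/0.107) = √4832 = 69.51 rad/s.
f_n = ω_n/(2π) = 69.51/6.283 = 11.06 Hz.

11.1 Hz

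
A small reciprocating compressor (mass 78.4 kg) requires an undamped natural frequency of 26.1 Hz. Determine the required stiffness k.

2110000 N/m

ω_n = 2πf_n = 2π × 26.1 = 164.0 rad/s.
k = m·ω_n² = 78.4 × 164.0² = 78.4 × 26890 = 2108000 N/m.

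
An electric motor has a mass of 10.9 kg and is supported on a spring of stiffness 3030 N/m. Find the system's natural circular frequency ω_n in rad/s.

ω_n = √(k/m) = √(3030/10.9) = √278.0 = 16.67 rad/s.

16.7 rad/s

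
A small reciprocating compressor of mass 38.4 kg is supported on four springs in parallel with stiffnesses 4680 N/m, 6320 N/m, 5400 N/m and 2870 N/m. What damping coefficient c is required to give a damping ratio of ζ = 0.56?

963 N·s/m

Parallel springs add: k_eq = 4680 + 6320 + 5400 + 2870 = 19270 N/m.
c_c = 2√(k_eq·m) = 2√(19270 × 38.4) = 1720 N·s/m.
c = ζ·c_c = 0.56 × 1720 = 963.4 N·s/m.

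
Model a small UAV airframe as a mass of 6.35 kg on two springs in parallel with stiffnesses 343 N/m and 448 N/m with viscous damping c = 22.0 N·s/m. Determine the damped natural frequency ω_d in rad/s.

11.0 rad/s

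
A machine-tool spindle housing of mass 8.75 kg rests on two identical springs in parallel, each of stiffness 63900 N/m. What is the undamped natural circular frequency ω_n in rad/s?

Parallel springs add: k_eq = 2 × 63900 = 127800 N/m.
ω_n = √(k_eq/m) = √(127800/8.75) = √14610 = 120.9 rad/s.

121 rad/s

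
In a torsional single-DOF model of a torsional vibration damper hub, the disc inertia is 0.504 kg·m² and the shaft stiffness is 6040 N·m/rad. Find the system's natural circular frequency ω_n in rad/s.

ω_n = √(k_t/J) = √(6040/0.504) = √11980 = 109.5 rad/s.

109 rad/s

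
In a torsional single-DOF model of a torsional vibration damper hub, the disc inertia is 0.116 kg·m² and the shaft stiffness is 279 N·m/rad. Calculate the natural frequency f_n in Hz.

ω_n = √(k_t/J) = √(279/0.116) = √2405 = 49.04 rad/s.
f_n = ω_n/(2π) = 49.04/6.283 = 7.805 Hz.

7.81 Hz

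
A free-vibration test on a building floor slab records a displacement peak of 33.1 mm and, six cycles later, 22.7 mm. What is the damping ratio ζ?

Logarithmic decrement δ = (1/n)·ln(x₀/x_n) = (1/6)·ln(33.1/22.7) = (1/6)·ln(1.458) = 0.06286.
ζ = δ/√(4π² + δ²) = 0.06286/√(39.48 + 0.00395) = 0.06286/6.283 = 0.01000.

0.0100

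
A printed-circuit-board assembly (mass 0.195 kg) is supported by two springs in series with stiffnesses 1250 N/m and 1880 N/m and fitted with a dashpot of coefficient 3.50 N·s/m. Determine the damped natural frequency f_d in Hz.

Series springs: 1/k_eq = 1/1250 + 1/1880 = 0.001332, so k_eq = 750.8 N/m.
ω_n = √(k_eq/m) = √(750.8/0.195) = 62.05 rad/s.
Critical damping c_c = 2√(k_eq·m) = 2√(750.8 × 0.195) = 24.20 N·s/m, so ζ = c/c_c = 3.50/24.20 = 0.1446.
ω_d = ω_n√(1 − ζ²) = 62.05 × √(1 − 0.0209) = 61.40 rad/s.
f_d = ω_d/(2π) = 9.772 Hz.

9.77 Hz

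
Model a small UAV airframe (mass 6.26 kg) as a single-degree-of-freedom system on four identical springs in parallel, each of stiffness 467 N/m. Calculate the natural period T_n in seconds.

Parallel springs add: k_eq = 4 × 467 = 1868 N/m.
ω_n = √(k_eq/m) = √(1868/6.26) = √298.4 = 17.27 rad/s.
T_n = 2π/ω_n = 6.283/17.27 = 0.3637 s.

0.364 s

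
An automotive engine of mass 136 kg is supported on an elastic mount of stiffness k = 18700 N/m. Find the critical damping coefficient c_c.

3190 N·s/m

c_c = 2√(k·m) = 2√(18700 × 136) = 2 × 1595 = 3189 N·s/m.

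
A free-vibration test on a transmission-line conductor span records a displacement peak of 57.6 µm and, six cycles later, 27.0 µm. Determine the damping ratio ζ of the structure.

Logarithmic decrement δ = (1/n)·ln(x₀/x_n) = (1/6)·ln(57.6/27.0) = (1/6)·ln(2.133) = 0.1263.
ζ = δ/√(4π² + δ²) = 0.1263/√(39.48 + 0.0159) = 0.1263/6.284 = 0.02009.

0.0201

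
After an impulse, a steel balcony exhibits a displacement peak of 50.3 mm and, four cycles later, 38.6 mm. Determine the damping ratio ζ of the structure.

0.0105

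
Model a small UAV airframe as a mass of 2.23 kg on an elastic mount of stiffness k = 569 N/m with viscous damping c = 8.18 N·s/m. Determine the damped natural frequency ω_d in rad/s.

15.9 rad/s

ω_n = √(k/m) = √(569.0/2.23) = 15.97 rad/s.
Critical damping c_c = 2√(k·m) = 2√(569.0 × 2.23) = 71.24 N·s/m, so ζ = c/c_c = 8.18/71.24 = 0.1148.
ω_d = ω_n√(1 − ζ²) = 15.97 × √(1 − 0.0132) = 15.87 rad/s.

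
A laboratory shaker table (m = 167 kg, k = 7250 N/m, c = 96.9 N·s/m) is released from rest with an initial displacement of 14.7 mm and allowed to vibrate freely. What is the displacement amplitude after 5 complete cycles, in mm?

ζ = c/(2√(km)) = 96.9/(2√(7250 × 167)) = 96.9/2201 = 0.04403.
Logarithmic decrement δ = 2πζ/√(1 − ζ²) = 2π × 0.04403/√(1 − 0.00194) = 0.2769.
After n cycles, x_n/x₀ = e^(−nδ), so x_5 = 14.7 × e^(−5 × 0.2769) = 14.7 × 0.2504 = 3.681 mm.

3.68 mm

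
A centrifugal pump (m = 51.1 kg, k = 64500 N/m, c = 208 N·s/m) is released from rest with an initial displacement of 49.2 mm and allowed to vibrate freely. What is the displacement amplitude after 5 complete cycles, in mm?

ζ = c/(2√(km)) = 208/(2√(64500 × 51.1)) = 208/3631 = 0.05729.
Logarithmic decrement δ = 2πζ/√(1 − ζ²) = 2π × 0.05729/√(1 − 0.00328) = 0.3605.
After n cycles, x_n/x₀ = e^(−nδ), so x_5 = 49.2 × e^(−5 × 0.3605) = 49.2 × 0.1649 = 8.111 mm.

8.11 mm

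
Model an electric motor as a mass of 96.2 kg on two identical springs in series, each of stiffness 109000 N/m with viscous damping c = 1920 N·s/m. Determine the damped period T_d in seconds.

Series springs: 1/k_eq = 2/109000, so k_eq = 109000/2 = 54500 N/m.
ω_n = √(k_eq/m) = √(54500/96.2) = 23.80 rad/s.
Critical damping c_c = 2√(k_eq·m) = 2√(54500 × 96.2) = 4579 N·s/m, so ζ = c/c_c = 1920/4579 = 0.4193.
ω_d = ω_n√(1 − ζ²) = 23.80 × √(1 − 0.176) = 21.61 rad/s.
T_d = 2π/ω_d = 0.2908 s.

0.291 s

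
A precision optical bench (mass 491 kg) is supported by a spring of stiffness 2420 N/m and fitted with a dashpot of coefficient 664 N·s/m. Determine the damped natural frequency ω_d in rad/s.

ω_n = √(k/m) = √(2420/491) = 2.220 rad/s.
Critical damping c_c = 2√(k·m) = 2√(2420 × 491) = 2180 N·s/m, so ζ = c/c_c = 664/2180 = 0.3046.
ω_d = ω_n√(1 − ζ²) = 2.220 × √(1 − 0.0928) = 2.115 rad/s.

2.11 rad/s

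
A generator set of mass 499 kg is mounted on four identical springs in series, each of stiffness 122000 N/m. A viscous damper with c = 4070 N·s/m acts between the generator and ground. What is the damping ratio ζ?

Series springs: 1/k_eq = 4/122000, so k_eq = 122000/4 = 30500 N/m.
ω_n = √(k_eq/m) = √(30500/499) = 7.818 rad/s.
Critical damping c_c = 2√(k_eq·m) = 2√(30500 × 499) = 7802 N·s/m, so ζ = c/c_c = 4070/7802 = 0.5216.

0.522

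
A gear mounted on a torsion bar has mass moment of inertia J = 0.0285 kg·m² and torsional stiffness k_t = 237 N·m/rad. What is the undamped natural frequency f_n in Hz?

14.5 Hz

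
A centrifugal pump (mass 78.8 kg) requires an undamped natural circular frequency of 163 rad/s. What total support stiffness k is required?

2090000 N/m

k = m·ω_n² = 78.8 × 163.0² = 78.8 × 26570 = 2094000 N/m.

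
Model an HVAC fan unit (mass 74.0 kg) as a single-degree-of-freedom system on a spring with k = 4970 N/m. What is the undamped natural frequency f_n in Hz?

1.30 Hz

ω_n = √(k/m) = √(4970/74.0) = √67.16 = 8.195 rad/s.
f_n = ω_n/(2π) = 8.195/6.283 = 1.304 Hz.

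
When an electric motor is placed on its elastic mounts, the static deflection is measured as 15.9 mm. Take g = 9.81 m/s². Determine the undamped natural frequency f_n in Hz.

ω_n = √(g/δ_st) = √(9.81/0.0159) = √617.0 = 24.84 rad/s.
f_n = ω_n/(2π) = 24.84/6.283 = 3.953 Hz.

3.95 Hz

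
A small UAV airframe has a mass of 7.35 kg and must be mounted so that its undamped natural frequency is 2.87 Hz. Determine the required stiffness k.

2390 N/m

ω_n = 2πf_n = 2π × 2.87 = 18.03 rad/s.
k = m·ω_n² = 7.35 × 18.03² = 7.35 × 325.2 = 2390 N/m.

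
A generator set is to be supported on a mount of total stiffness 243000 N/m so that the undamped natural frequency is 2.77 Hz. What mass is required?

802 kg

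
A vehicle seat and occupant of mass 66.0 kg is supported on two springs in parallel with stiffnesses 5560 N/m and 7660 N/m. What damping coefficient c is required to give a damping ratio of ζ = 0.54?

Parallel springs add: k_eq = 5560 + 7660 = 13220 N/m.
c_c = 2√(k_eq·m) = 2√(13220 × 66.0) = 1868 N·s/m.
c = ζ·c_c = 0.54 × 1868 = 1009 N·s/m.

1010 N·s/m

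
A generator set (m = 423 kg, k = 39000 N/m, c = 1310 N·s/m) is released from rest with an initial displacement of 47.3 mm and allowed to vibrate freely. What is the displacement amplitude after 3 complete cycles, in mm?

ζ = c/(2√(km)) = 1310/(2√(39000 × 423)) = 1310/8123 = 0.1613.
Logarithmic decrement δ = 2πζ/√(1 − ζ²) = 2π × 0.1613/√(1 − 0.0260) = 1.027.
After n cycles, x_n/x₀ = e^(−nδ), so x_3 = 47.3 × e^(−3 × 1.027) = 47.3 × 0.04596 = 2.174 mm.

2.17 mm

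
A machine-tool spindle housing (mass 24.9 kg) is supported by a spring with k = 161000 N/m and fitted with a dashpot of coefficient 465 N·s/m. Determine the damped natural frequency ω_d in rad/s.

79.9 rad/s

ω_n = √(k/m) = √(161000/24.9) = 80.41 rad/s.
Critical damping c_c = 2√(k·m) = 2√(161000 × 24.9) = 4004 N·s/m, so ζ = c/c_c = 465/4004 = 0.1161.
ω_d = ω_n√(1 − ζ²) = 80.41 × √(1 − 0.0135) = 79.87 rad/s.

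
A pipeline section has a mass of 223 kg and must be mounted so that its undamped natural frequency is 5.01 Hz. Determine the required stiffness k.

221000 N/m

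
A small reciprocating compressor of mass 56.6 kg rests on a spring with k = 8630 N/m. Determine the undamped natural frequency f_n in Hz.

1.97 Hz

ω_n = √(k/m) = √(8630/56.6) = √152.5 = 12.35 rad/s.
f_n = ω_n/(2π) = 12.35/6.283 = 1.965 Hz.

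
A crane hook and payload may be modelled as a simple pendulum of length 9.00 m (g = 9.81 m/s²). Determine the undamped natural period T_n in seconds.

For a simple pendulum ω_n = √(g/L) = √(9.81/9.00) = √1.090 = 1.044 rad/s.
T_n = 2π/ω_n = 6.283/1.044 = 6.018 s.

6.02 s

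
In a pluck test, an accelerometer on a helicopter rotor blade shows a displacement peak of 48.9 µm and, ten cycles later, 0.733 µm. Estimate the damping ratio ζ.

0.0667

Logarithmic decrement δ = (1/n)·ln(x₀/x_n) = (1/10)·ln(48.9/0.733) = (1/10)·ln(66.71) = 0.4200.
ζ = δ/√(4π² + δ²) = 0.4200/√(39.48 + 0.176) = 0.4200/6.297 = 0.06670.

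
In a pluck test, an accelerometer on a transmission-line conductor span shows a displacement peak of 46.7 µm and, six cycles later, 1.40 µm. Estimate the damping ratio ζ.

Logarithmic decrement δ = (1/n)·ln(x₀/x_n) = (1/6)·ln(46.7/1.40) = (1/6)·ln(33.36) = 0.5845.
ζ = δ/√(4π² + δ²) = 0.5845/√(39.48 + 0.342) = 0.5845/6.310 = 0.09263.

0.0926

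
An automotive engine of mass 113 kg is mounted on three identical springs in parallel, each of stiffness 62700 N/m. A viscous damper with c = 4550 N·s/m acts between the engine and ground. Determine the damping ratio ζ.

0.493

Parallel springs add: k_eq = 3 × 62700 = 188100 N/m.
ω_n = √(k_eq/m) = √(188100/113) = 40.80 rad/s.
Critical damping c_c = 2√(k_eq·m) = 2√(188100 × 113) = 9221 N·s/m, so ζ = c/c_c = 4550/9221 = 0.4935.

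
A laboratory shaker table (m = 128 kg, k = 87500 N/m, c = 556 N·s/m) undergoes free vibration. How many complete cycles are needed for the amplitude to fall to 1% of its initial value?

9 cycles

ζ = c/(2√(km)) = 556/(2√(87500 × 128)) = 556/6693 = 0.08307.
Logarithmic decrement δ = 2πζ/√(1 − ζ²) = 2π × 0.08307/√(1 − 0.00690) = 0.5237.
x_n/x₀ = e^(−nδ) ≤ 0.01; take ln: n ≥ ln(1/0.01)/δ = 4.605/0.5237 = 8.793.
So 9 complete cycles are required.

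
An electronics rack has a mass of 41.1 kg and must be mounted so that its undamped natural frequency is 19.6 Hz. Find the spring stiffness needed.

623000 N/m

ω_n = 2πf_n = 2π × 19.6 = 123.2 rad/s.
k = m·ω_n² = 41.1 × 123.2² = 41.1 × 15170 = 623300 N/m.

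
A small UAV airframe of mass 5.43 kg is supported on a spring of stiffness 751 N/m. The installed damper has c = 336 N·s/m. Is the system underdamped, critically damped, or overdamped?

overdamped

c_c = 2√(k·m) = 127.7 N·s/m; ζ = c/c_c = 336/127.7 = 2.63.
Since ζ > 1 the system is overdamped.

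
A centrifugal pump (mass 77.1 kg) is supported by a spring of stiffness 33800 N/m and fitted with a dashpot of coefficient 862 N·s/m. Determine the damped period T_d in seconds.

0.311 s

ω_n = √(k/m) = √(33800/77.1) = 20.94 rad/s.
Critical damping c_c = 2√(k·m) = 2√(33800 × 77.1) = 3229 N·s/m, so ζ = c/c_c = 862/3229 = 0.2670.
ω_d = ω_n√(1 − ζ²) = 20.94 × √(1 − 0.0713) = 20.18 rad/s.
T_d = 2π/ω_d = 0.3114 s.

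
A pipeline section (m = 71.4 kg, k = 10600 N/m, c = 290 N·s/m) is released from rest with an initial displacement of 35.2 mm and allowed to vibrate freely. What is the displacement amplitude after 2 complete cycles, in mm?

4.21 mm

ζ = c/(2√(km)) = 290/(2√(10600 × 71.4)) = 290/1740 = 0.1667.
Logarithmic decrement δ = 2πζ/√(1 − ζ²) = 2π × 0.1667/√(1 − 0.0278) = 1.062.
After n cycles, x_n/x₀ = e^(−nδ), so x_2 = 35.2 × e^(−2 × 1.062) = 35.2 × 0.1195 = 4.207 mm.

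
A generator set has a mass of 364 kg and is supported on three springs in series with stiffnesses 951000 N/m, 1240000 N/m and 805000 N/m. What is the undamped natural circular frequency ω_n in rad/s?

Series springs: 1/k_eq = 1/951000 + 1/1240000 + 1/805000 = 3.100×10^-6, so k_eq = 322600 N/m.
ω_n = √(k_eq/m) = √(322600/364) = √886.1 = 29.77 rad/s.

29.8 rad/s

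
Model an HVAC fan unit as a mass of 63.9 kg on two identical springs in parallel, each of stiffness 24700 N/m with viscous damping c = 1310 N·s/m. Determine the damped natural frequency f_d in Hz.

4.11 Hz

Parallel springs add: k_eq = 2 × 24700 = 49400 N/m.
ω_n = √(k_eq/m) = √(49400/63.9) = 27.80 rad/s.
Critical damping c_c = 2√(k_eq·m) = 2√(49400 × 63.9) = 3553 N·s/m, so ζ = c/c_c = 1310/3553 = 0.3687.
ω_d = ω_n√(1 − ζ²) = 27.80 × √(1 − 0.136) = 25.85 rad/s.
f_d = ω_d/(2π) = 4.114 Hz.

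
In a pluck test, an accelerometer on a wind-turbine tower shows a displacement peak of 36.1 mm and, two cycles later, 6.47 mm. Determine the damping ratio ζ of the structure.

Logarithmic decrement δ = (1/n)·ln(x₀/x_n) = (1/2)·ln(36.1/6.47) = (1/2)·ln(5.580) = 0.8596.
ζ = δ/√(4π² + δ²) = 0.8596/√(39.48 + 0.739) = 0.8596/6.342 = 0.1355.

0.136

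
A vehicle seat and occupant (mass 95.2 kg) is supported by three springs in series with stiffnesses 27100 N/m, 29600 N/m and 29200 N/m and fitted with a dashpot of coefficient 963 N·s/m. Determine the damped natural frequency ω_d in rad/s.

8.63 rad/s

Series springs: 1/k_eq = 1/27100 + 1/29600 + 1/29200 = 0.0001049, so k_eq = 9530 N/m.
ω_n = √(k_eq/m) = √(9530/95.2) = 10.01 rad/s.
Critical damping c_c = 2√(k_eq·m) = 2√(9530 × 95.2) = 1905 N·s/m, so ζ = c/c_c = 963/1905 = 0.5055.
ω_d = ω_n√(1 − ζ²) = 10.01 × √(1 − 0.256) = 8.633 rad/s.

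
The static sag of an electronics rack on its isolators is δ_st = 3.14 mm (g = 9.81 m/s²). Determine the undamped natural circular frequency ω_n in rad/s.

55.9 rad/s

ω_n = √(g/δ_st) = √(9.81/0.00314) = √3124 = 55.89 rad/s.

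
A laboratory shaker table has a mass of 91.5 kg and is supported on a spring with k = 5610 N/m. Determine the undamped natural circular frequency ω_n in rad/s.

ω_n = √(k/m) = √(5610/91.5) = √61.31 = 7.830 rad/s.

7.83 rad/s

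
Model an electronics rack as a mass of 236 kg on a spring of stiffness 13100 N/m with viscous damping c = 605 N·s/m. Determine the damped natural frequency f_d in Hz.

ω_n = √(k/m) = √(13100/236) = 7.450 rad/s.
Critical damping c_c = 2√(k·m) = 2√(13100 × 236) = 3517 N·s/m, so ζ = c/c_c = 605/3517 = 0.1720.
ω_d = ω_n√(1 − ζ²) = 7.450 × √(1 − 0.0296) = 7.339 rad/s.
f_d = ω_d/(2π) = 1.168 Hz.

1.17 Hz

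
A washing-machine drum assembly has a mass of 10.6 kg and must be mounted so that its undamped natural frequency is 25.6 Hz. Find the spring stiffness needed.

ω_n = 2πf_n = 2π × 25.6 = 160.8 rad/s.
k = m·ω_n² = 10.6 × 160.8² = 10.6 × 25870 = 274200 N/m.

274000 N/m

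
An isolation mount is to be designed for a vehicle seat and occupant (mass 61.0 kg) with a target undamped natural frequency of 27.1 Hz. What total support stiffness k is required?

ω_n = 2πf_n = 2π × 27.1 = 170.3 rad/s.
k = m·ω_n² = 61.0 × 170.3² = 61.0 × 28990 = 1769000 N/m.

1770000 N/m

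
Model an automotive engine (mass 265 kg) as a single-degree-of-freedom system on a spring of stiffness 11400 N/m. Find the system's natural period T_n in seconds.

0.958 s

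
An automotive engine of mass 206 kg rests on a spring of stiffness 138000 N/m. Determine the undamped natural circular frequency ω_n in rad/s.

25.9 rad/s

ω_n = √(k/m) = √(138000/206) = √669.9 = 25.88 rad/s.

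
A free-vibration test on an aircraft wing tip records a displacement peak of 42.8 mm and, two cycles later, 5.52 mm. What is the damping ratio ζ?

Logarithmic decrement δ = (1/n)·ln(x₀/x_n) = (1/2)·ln(42.8/5.52) = (1/2)·ln(7.754) = 1.024.
ζ = δ/√(4π² + δ²) = 1.024/√(39.48 + 1.05) = 1.024/6.366 = 0.1609.

0.161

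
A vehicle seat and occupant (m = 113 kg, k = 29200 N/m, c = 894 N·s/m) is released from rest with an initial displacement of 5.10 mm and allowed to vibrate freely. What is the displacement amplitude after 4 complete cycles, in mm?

0.00864 mm

ζ = c/(2√(km)) = 894/(2√(29200 × 113)) = 894/3633 = 0.2461.
Logarithmic decrement δ = 2πζ/√(1 − ζ²) = 2π × 0.2461/√(1 − 0.0606) = 1.595.
After n cycles, x_n/x₀ = e^(−nδ), so x_4 = 5.10 × e^(−4 × 1.595) = 5.10 × 0.001694 = 0.008637 mm.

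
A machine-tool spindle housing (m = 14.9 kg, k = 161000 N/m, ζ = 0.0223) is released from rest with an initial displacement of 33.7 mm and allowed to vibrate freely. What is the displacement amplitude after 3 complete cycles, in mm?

Logarithmic decrement δ = 2πζ/√(1 − ζ²) = 2π × 0.02230/√(1 − 0.000497) = 0.1401.
After n cycles, x_n/x₀ = e^(−nδ), so x_3 = 33.7 × e^(−3 × 0.1401) = 33.7 × 0.6568 = 22.13 mm.

22.1 mm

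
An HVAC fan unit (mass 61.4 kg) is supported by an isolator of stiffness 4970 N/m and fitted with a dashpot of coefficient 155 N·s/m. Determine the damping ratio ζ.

0.140

ω_n = √(k/m) = √(4970/61.4) = 8.997 rad/s.
Critical damping c_c = 2√(k·m) = 2√(4970 × 61.4) = 1105 N·s/m, so ζ = c/c_c = 155/1105 = 0.1403.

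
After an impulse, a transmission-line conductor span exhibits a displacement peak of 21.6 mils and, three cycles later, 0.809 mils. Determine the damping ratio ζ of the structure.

0.172

Logarithmic decrement δ = (1/n)·ln(x₀/x_n) = (1/3)·ln(21.6/0.809) = (1/3)·ln(26.70) = 1.095.
ζ = δ/√(4π² + δ²) = 1.095/√(39.48 + 1.20) = 1.095/6.378 = 0.1717.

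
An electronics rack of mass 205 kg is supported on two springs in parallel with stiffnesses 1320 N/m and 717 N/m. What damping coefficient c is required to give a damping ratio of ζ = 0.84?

1090 N·s/m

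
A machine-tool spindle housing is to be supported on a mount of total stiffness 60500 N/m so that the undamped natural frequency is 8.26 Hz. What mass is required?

ω_n = 2πf_n = 2π × 8.26 = 51.90 rad/s.
m = k/ω_n² = 60500/51.90² = 60500/2694 = 22.46 kg.

22.5 kg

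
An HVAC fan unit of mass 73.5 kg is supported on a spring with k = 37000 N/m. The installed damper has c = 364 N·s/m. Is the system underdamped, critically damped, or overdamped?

underdamped

c_c = 2√(k·m) = 3298 N·s/m; ζ = c/c_c = 364/3298 = 0.110.
Since ζ < 1 the system is underdamped.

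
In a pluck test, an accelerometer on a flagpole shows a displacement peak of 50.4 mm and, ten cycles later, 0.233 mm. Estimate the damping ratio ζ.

0.0853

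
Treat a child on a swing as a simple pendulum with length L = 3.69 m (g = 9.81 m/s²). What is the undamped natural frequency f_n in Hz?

0.260 Hz

For a simple pendulum ω_n = √(g/L) = √(9.81/3.69) = √2.659 = 1.631 rad/s.
f_n = ω_n/(2π) = 1.631/6.283 = 0.2595 Hz.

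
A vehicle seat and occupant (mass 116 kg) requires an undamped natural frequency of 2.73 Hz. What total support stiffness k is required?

ω_n = 2πf_n = 2π × 2.73 = 17.15 rad/s.
k = m·ω_n² = 116 × 17.15² = 116 × 294.2 = 34130 N/m.

34100 N/m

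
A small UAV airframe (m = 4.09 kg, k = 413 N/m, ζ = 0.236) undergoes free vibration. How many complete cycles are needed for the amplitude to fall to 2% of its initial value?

Logarithmic decrement δ = 2πζ/√(1 − ζ²) = 2π × 0.2360/√(1 − 0.0557) = 1.526.
x_n/x₀ = e^(−nδ) ≤ 0.02; take ln: n ≥ ln(1/0.02)/δ = 3.912/1.526 = 2.564.
So 3 complete cycles are required.

3 cycles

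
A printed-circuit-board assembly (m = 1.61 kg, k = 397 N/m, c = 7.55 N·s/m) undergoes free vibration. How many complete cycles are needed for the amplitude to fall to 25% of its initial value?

2 cycles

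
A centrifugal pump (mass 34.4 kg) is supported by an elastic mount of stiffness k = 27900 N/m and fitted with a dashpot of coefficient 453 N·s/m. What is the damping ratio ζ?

ω_n = √(k/m) = √(27900/34.4) = 28.48 rad/s.
Critical damping c_c = 2√(k·m) = 2√(27900 × 34.4) = 1959 N·s/m, so ζ = c/c_c = 453/1959 = 0.2312.

0.231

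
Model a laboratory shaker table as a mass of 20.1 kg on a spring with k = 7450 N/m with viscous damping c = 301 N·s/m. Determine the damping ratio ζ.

0.389

ω_n = √(k/m) = √(7450/20.1) = 19.25 rad/s.
Critical damping c_c = 2√(k·m) = 2√(7450 × 20.1) = 773.9 N·s/m, so ζ = c/c_c = 301/773.9 = 0.3889.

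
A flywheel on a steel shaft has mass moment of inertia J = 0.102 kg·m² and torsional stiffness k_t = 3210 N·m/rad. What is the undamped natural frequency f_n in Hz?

28.2 Hz

ω_n = √(k_t/J) = √(3210/0.102) = √31470 = 177.4 rad/s.
f_n = ω_n/(2π) = 177.4/6.283 = 28.23 Hz.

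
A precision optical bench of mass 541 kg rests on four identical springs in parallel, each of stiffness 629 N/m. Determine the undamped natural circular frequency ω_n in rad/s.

Parallel springs add: k_eq = 4 × 629 = 2516 N/m.
ω_n = √(k_eq/m) = √(2516/541) = √4.651 = 2.157 rad/s.

2.16 rad/s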